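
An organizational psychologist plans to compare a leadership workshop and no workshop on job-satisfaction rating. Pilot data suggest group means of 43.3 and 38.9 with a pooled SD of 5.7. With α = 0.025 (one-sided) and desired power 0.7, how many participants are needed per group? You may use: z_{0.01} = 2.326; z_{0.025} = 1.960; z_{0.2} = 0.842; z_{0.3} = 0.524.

n = 21 per group

Cohen's d = |M₁ − M₂| / SD_pooled = |43.3 − 38.9| / 5.7 = 4.4 / 5.7 = 0.772.
For two independent groups with equal n: n = 2·((z_{α} + z_β) / d)².
z_{α} + z_β = 1.960 + 0.524 = 2.484.
n = 2 × (2.484 / 0.772)² = 2 × 3.218² = 2 × 10.35 = 20.7.
Round up to the next whole participant.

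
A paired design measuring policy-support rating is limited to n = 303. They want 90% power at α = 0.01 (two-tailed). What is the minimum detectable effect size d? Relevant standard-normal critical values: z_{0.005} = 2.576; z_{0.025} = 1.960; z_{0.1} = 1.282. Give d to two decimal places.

For a single sample (or paired design) of n = 303: d_min = (z_{α/2} + z_β)/√n.
z-sum = 2.576 + 1.282 = 3.858.
d_min = 3.858 / √303 = 3.858 / 17.407 = 0.222.

d_min ≈ 0.22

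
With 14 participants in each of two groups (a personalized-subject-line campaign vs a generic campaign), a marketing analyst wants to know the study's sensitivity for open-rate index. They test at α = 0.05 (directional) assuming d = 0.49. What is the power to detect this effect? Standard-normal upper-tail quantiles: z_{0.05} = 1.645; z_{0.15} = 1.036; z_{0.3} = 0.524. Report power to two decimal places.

For two equal groups, power = Φ(d·√(n/2) − z_{α}).
d·√(n/2) = 0.49 × √(14/2) = 0.49 × 2.646 = 1.296.
z_β = 1.296 − 1.645 = -0.349.
Power = Φ(-0.349) = 0.364.

power ≈ 0.36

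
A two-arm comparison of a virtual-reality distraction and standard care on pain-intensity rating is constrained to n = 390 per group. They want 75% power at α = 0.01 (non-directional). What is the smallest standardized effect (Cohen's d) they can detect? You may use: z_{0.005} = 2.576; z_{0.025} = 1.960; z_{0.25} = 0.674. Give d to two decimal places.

For two independent groups of n = 390 each: d_min = (z_{α/2} + z_β)·√(2/n).
z-sum = 2.576 + 0.674 = 3.250.
d_min = 3.250 × √(2/390) = 3.250 × 0.0716 = 0.233.

d_min ≈ 0.23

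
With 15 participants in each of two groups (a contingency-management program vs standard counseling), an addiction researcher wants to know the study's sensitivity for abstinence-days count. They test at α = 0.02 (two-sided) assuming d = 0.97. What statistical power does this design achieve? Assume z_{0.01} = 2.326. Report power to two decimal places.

power ≈ 0.63

For two equal groups, power = Φ(d·√(n/2) − z_{α/2}).
d·√(n/2) = 0.97 × √(15/2) = 0.97 × 2.739 = 2.656.
z_β = 2.656 − 2.326 = 0.330.
Power = Φ(0.330) = 0.629.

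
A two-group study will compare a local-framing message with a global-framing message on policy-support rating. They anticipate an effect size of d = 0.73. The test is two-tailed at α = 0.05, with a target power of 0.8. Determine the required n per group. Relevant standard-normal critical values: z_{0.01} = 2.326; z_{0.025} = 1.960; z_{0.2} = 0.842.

n = 30 per group

For two independent groups with equal n: n = 2·((z_{α/2} + z_β) / d)².
z_{α/2} + z_β = 1.960 + 0.842 = 2.802.
n = 2 × (2.802 / 0.73)² = 2 × 3.838² = 2 × 14.73 = 29.5.
Round up to the next whole participant.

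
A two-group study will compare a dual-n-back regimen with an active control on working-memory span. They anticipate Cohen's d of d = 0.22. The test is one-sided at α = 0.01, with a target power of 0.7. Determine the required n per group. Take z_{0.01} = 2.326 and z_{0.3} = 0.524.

n = 336 per group

For two independent groups with equal n: n = 2·((z_{α} + z_β) / d)².
z_{α} + z_β = 2.326 + 0.524 = 2.850.
n = 2 × (2.850 / 0.22)² = 2 × 12.955² = 2 × 167.82 = 335.6.
Round up to the next whole participant.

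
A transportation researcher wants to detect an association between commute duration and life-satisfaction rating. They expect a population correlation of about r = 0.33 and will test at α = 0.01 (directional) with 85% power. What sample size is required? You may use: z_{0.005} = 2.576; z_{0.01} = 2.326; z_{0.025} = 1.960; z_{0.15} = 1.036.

n = 100

Fisher's z: C = ½·ln((1+r)/(1−r)) = ½·ln(1.9851) = 0.3428.
n = ((z_{α} + z_β)/C)² + 3.
(2.326 + 1.036) / 0.3428 = 3.362 / 0.3428 = 9.807.
n = 9.807² + 3 = 96.19 + 3 = 99.2.
Round up.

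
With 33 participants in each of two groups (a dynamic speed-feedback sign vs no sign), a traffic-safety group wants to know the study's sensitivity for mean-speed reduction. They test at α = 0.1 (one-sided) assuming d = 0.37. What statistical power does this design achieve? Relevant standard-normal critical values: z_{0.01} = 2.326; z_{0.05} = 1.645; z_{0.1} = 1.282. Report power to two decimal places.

power ≈ 0.59

For two equal groups, power = Φ(d·√(n/2) − z_{α}).
d·√(n/2) = 0.37 × √(33/2) = 0.37 × 4.062 = 1.503.
z_β = 1.503 − 1.282 = 0.221.
Power = Φ(0.221) = 0.587.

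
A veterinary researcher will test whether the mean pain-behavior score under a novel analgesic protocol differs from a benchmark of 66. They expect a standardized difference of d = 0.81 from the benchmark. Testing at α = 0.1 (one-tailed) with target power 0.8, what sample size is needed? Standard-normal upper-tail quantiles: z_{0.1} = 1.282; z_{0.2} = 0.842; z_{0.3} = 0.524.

For a one-sample test: n = ((z_{α} + z_β) / d)².
z_{α} + z_β = 1.282 + 0.842 = 2.124.
n = (2.124 / 0.81)² = 2.622² = 6.88.
Round up.

n = 7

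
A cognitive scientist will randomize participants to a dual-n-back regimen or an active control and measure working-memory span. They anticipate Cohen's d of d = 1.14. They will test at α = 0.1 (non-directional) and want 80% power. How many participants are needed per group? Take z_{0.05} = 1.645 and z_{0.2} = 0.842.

n = 10 per group

For two independent groups with equal n: n = 2·((z_{α/2} + z_β) / d)².
z_{α/2} + z_β = 1.645 + 0.842 = 2.487.
n = 2 × (2.487 / 1.14)² = 2 × 2.182² = 2 × 4.76 = 9.5.
Round up to the next whole participant.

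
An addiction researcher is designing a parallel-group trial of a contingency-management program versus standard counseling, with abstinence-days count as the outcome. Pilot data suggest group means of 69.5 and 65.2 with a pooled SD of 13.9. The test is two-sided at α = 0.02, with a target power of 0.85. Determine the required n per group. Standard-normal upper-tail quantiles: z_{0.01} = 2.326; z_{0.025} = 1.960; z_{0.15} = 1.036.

Cohen's d = |M₁ − M₂| / SD_pooled = |69.5 − 65.2| / 13.9 = 4.3 / 13.9 = 0.309.
For two independent groups with equal n: n = 2·((z_{α/2} + z_β) / d)².
z_{α/2} + z_β = 2.326 + 1.036 = 3.362.
n = 2 × (3.362 / 0.309)² = 2 × 10.880² = 2 × 118.38 = 236.8.
Round up to the next whole participant.

n = 237 per group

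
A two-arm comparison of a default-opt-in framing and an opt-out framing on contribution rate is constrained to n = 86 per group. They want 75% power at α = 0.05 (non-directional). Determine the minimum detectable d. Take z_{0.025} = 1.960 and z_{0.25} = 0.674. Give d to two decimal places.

d_min ≈ 0.40

For two independent groups of n = 86 each: d_min = (z_{α/2} + z_β)·√(2/n).
z-sum = 1.960 + 0.674 = 2.634.
d_min = 2.634 × √(2/86) = 2.634 × 0.1525 = 0.402.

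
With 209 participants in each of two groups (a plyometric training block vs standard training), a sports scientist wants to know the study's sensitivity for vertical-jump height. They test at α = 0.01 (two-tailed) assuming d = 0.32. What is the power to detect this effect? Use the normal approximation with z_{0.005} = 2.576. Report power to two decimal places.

power ≈ 0.76

For two equal groups, power = Φ(d·√(n/2) − z_{α/2}).
d·√(n/2) = 0.32 × √(209/2) = 0.32 × 10.223 = 3.271.
z_β = 3.271 − 2.576 = 0.695.
Power = Φ(0.695) = 0.757.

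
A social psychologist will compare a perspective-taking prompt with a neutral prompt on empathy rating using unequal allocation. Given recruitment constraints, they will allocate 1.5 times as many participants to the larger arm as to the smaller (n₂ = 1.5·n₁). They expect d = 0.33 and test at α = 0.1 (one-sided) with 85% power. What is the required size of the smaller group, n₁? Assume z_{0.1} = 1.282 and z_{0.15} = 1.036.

With allocation ratio k = n₂/n₁ = 1.5, Var(x̄₁−x̄₂) = σ²(1/n₁ + 1/(k·n₁)) = σ²·(k+1)/(k·n₁).
So n₁ = (1 + 1/k)·((z_{α} + z_β)/d)² = 1.667 × (2.318/0.33)².
n₁ = 1.667 × 49.34 = 82.2.
Round up: n₁ = 83, giving n₂ = ⌈1.5 × 83⌉ = ⌈124.5⌉ = 125.

n₁ = 83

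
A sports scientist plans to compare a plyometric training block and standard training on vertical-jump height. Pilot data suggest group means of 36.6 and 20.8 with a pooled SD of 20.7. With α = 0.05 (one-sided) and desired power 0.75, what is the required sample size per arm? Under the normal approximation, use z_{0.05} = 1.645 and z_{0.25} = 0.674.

Cohen's d = |M₁ − M₂| / SD_pooled = |36.6 − 20.8| / 20.7 = 15.8 / 20.7 = 0.763.
For two independent groups with equal n: n = 2·((z_{α} + z_β) / d)².
z_{α} + z_β = 1.645 + 0.674 = 2.319.
n = 2 × (2.319 / 0.763)² = 2 × 3.039² = 2 × 9.24 = 18.5.
Round up to the next whole participant.

n = 19 per group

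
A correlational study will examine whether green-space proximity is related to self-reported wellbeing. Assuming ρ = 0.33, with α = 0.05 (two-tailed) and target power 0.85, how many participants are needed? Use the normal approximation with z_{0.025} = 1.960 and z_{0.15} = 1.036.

n = 80

Fisher's z: C = ½·ln((1+r)/(1−r)) = ½·ln(1.9851) = 0.3428.
n = ((z_{α/2} + z_β)/C)² + 3.
(1.960 + 1.036) / 0.3428 = 2.996 / 0.3428 = 8.740.
n = 8.740² + 3 = 76.38 + 3 = 79.4.
Round up.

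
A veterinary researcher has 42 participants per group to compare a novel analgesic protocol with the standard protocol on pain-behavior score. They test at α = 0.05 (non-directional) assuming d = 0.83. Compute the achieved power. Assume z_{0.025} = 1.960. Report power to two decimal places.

For two equal groups, power = Φ(d·√(n/2) − z_{α/2}).
d·√(n/2) = 0.83 × √(42/2) = 0.83 × 4.583 = 3.804.
z_β = 3.804 − 1.960 = 1.844.
Power = Φ(1.844) = 0.967.

power ≈ 0.97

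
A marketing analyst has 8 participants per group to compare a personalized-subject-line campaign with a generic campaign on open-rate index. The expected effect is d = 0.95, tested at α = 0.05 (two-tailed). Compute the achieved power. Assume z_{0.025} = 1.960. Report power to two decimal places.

For two equal groups, power = Φ(d·√(n/2) − z_{α/2}).
d·√(n/2) = 0.95 × √(8/2) = 0.95 × 2.000 = 1.900.
z_β = 1.900 − 1.960 = -0.060.
Power = Φ(-0.060) = 0.476.

power ≈ 0.48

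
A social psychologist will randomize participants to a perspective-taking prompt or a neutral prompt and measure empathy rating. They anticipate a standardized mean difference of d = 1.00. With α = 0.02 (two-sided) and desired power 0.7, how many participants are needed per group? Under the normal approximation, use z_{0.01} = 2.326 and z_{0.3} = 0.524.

For two independent groups with equal n: n = 2·((z_{α/2} + z_β) / d)².
z_{α/2} + z_β = 2.326 + 0.524 = 2.850.
n = 2 × (2.850 / 1.00)² = 2 × 2.850² = 2 × 8.12 = 16.2.
Round up to the next whole participant.

n = 17 per group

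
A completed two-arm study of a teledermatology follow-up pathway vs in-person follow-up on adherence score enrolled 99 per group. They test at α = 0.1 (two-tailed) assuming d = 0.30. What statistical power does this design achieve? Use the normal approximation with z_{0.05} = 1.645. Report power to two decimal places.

For two equal groups, power = Φ(d·√(n/2) − z_{α/2}).
d·√(n/2) = 0.30 × √(99/2) = 0.30 × 7.036 = 2.111.
z_β = 2.111 − 1.645 = 0.466.
Power = Φ(0.466) = 0.679.

power ≈ 0.68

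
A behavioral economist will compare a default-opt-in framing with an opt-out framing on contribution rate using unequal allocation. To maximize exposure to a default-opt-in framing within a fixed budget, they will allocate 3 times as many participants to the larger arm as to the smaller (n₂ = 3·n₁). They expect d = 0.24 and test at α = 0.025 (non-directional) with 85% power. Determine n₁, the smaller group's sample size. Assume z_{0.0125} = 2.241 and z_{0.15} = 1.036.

n₁ = 249

With allocation ratio k = n₂/n₁ = 3, Var(x̄₁−x̄₂) = σ²(1/n₁ + 1/(k·n₁)) = σ²·(k+1)/(k·n₁).
So n₁ = (1 + 1/k)·((z_{α/2} + z_β)/d)² = 1.333 × (3.277/0.24)².
n₁ = 1.333 × 186.44 = 248.6.
Round up: n₁ = 249, giving n₂ = 3 × 249 = 747.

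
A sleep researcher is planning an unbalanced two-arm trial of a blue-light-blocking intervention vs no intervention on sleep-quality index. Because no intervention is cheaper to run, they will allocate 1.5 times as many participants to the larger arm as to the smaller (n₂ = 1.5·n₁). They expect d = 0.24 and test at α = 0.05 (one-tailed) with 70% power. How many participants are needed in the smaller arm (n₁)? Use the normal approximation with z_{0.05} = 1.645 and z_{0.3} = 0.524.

With allocation ratio k = n₂/n₁ = 1.5, Var(x̄₁−x̄₂) = σ²(1/n₁ + 1/(k·n₁)) = σ²·(k+1)/(k·n₁).
So n₁ = (1 + 1/k)·((z_{α} + z_β)/d)² = 1.667 × (2.169/0.24)².
n₁ = 1.667 × 81.68 = 136.1.
Round up: n₁ = 137, giving n₂ = ⌈1.5 × 137⌉ = ⌈205.5⌉ = 206.

n₁ = 137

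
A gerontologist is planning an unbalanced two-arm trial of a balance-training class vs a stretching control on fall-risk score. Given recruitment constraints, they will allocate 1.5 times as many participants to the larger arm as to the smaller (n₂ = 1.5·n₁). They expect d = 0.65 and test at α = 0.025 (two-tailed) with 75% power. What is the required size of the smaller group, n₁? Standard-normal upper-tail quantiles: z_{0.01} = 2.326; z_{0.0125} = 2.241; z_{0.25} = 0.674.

n₁ = 34

With allocation ratio k = n₂/n₁ = 1.5, Var(x̄₁−x̄₂) = σ²(1/n₁ + 1/(k·n₁)) = σ²·(k+1)/(k·n₁).
So n₁ = (1 + 1/k)·((z_{α/2} + z_β)/d)² = 1.667 × (2.915/0.65)².
n₁ = 1.667 × 20.11 = 33.5.
Round up: n₁ = 34, giving n₂ = 1.5 × 34 = 51.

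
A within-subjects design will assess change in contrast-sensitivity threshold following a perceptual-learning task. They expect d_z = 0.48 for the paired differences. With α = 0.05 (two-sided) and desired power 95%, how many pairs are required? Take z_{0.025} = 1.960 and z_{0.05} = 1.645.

n = 57 pairs

For a paired (one-sample on differences) test: n = ((z_{α/2} + z_β) / d)².
z_{α/2} + z_β = 1.960 + 1.645 = 3.605.
n = (3.605 / 0.48)² = 7.510² = 56.41.
Round up.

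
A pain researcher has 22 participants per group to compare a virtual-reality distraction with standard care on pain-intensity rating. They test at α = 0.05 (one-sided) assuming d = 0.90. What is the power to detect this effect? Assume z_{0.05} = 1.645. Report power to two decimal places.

For two equal groups, power = Φ(d·√(n/2) − z_{α}).
d·√(n/2) = 0.90 × √(22/2) = 0.90 × 3.317 = 2.985.
z_β = 2.985 − 1.645 = 1.340.
Power = Φ(1.340) = 0.910.

power ≈ 0.91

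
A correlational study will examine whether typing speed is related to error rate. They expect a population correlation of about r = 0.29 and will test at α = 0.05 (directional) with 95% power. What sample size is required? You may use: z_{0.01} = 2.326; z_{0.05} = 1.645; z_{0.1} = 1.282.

n = 125

Fisher's z: C = ½·ln((1+r)/(1−r)) = ½·ln(1.8169) = 0.2986.
n = ((z_{α} + z_β)/C)² + 3.
(1.645 + 1.645) / 0.2986 = 3.290 / 0.2986 = 11.018.
n = 11.018² + 3 = 121.40 + 3 = 124.4.
Round up.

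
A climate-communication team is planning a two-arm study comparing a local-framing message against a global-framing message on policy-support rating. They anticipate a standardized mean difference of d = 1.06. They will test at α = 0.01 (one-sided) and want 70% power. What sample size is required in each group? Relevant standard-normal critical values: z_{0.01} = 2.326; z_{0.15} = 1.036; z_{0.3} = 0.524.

For two independent groups with equal n: n = 2·((z_{α} + z_β) / d)².
z_{α} + z_β = 2.326 + 0.524 = 2.850.
n = 2 × (2.850 / 1.06)² = 2 × 2.689² = 2 × 7.23 = 14.5.
Round up to the next whole participant.

n = 15 per group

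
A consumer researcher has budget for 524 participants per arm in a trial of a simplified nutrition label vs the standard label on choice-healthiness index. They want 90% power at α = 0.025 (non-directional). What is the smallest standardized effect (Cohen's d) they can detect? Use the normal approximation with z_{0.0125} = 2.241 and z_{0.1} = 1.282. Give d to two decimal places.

d_min ≈ 0.22

For two independent groups of n = 524 each: d_min = (z_{α/2} + z_β)·√(2/n).
z-sum = 2.241 + 1.282 = 3.523.
d_min = 3.523 × √(2/524) = 3.523 × 0.0618 = 0.218.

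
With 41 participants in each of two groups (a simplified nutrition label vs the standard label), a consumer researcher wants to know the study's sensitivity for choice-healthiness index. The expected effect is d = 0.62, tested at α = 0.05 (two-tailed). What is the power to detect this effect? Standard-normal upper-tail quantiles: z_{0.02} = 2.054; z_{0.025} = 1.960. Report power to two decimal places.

power ≈ 0.80

For two equal groups, power = Φ(d·√(n/2) − z_{α/2}).
d·√(n/2) = 0.62 × √(41/2) = 0.62 × 4.528 = 2.807.
z_β = 2.807 − 1.960 = 0.847.
Power = Φ(0.847) = 0.802.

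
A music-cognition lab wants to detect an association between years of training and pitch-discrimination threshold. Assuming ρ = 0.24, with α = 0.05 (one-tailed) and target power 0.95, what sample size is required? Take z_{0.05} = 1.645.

Fisher's z: C = ½·ln((1+r)/(1−r)) = ½·ln(1.6316) = 0.2448.
n = ((z_{α} + z_β)/C)² + 3.
(1.645 + 1.645) / 0.2448 = 3.290 / 0.2448 = 13.440.
n = 13.440² + 3 = 180.62 + 3 = 183.6.
Round up.

n = 184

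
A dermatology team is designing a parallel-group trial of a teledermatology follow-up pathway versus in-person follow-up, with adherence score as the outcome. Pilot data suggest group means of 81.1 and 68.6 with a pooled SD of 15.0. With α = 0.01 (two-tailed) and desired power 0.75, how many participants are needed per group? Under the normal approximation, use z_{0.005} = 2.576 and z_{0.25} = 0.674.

Cohen's d = |M₁ − M₂| / SD_pooled = |81.1 − 68.6| / 15.0 = 12.5 / 15.0 = 0.833.
For two independent groups with equal n: n = 2·((z_{α/2} + z_β) / d)².
z_{α/2} + z_β = 2.576 + 0.674 = 3.250.
n = 2 × (3.250 / 0.833)² = 2 × 3.902² = 2 × 15.22 = 30.4.
Round up to the next whole participant.

n = 31 per group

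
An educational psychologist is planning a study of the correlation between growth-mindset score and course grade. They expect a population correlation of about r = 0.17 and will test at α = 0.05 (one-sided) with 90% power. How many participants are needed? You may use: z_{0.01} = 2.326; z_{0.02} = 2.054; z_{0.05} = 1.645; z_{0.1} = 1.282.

Fisher's z: C = ½·ln((1+r)/(1−r)) = ½·ln(1.4096) = 0.1717.
n = ((z_{α} + z_β)/C)² + 3.
(1.645 + 1.282) / 0.1717 = 2.927 / 0.1717 = 17.047.
n = 17.047² + 3 = 290.61 + 3 = 293.6.
Round up.

n = 294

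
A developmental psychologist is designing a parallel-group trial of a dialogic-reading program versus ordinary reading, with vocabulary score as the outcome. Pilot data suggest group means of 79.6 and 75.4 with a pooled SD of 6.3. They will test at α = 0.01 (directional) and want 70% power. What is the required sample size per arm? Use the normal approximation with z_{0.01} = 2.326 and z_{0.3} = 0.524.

Cohen's d = |M₁ − M₂| / SD_pooled = |79.6 − 75.4| / 6.3 = 4.2 / 6.3 = 0.667.
For two independent groups with equal n: n = 2·((z_{α} + z_β) / d)².
z_{α} + z_β = 2.326 + 0.524 = 2.850.
n = 2 × (2.850 / 0.667)² = 2 × 4.273² = 2 × 18.26 = 36.5.
Round up to the next whole participant.

n = 37 per group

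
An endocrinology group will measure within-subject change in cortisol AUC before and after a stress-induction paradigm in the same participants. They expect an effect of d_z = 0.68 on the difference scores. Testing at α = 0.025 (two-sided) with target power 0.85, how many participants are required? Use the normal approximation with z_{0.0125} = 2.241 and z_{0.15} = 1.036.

n = 24 pairs

For a paired (one-sample on differences) test: n = ((z_{α/2} + z_β) / d)².
z_{α/2} + z_β = 2.241 + 1.036 = 3.277.
n = (3.277 / 0.68)² = 4.819² = 23.22.
Round up.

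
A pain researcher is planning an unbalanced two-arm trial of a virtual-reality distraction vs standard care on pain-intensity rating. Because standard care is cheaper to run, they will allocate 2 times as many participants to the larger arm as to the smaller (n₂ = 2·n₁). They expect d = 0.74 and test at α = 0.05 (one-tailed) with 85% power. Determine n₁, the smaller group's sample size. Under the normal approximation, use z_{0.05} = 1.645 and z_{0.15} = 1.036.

With allocation ratio k = n₂/n₁ = 2, Var(x̄₁−x̄₂) = σ²(1/n₁ + 1/(k·n₁)) = σ²·(k+1)/(k·n₁).
So n₁ = (1 + 1/k)·((z_{α} + z_β)/d)² = 1.500 × (2.681/0.74)².
n₁ = 1.500 × 13.13 = 19.7.
Round up: n₁ = 20, giving n₂ = 2 × 20 = 40.

n₁ = 20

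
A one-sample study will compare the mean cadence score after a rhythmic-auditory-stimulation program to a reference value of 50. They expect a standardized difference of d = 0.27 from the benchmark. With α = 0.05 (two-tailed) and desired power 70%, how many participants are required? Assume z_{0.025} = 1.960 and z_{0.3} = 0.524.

For a one-sample test: n = ((z_{α/2} + z_β) / d)².
z_{α/2} + z_β = 1.960 + 0.524 = 2.484.
n = (2.484 / 0.27)² = 9.200² = 84.64.
Round up.

n = 85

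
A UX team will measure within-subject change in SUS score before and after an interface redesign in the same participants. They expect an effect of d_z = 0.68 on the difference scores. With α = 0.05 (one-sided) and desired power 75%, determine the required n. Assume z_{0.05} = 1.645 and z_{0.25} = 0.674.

For a paired (one-sample on differences) test: n = ((z_{α} + z_β) / d)².
z_{α} + z_β = 1.645 + 0.674 = 2.319.
n = (2.319 / 0.68)² = 3.410² = 11.63.
Round up.

n = 12 pairs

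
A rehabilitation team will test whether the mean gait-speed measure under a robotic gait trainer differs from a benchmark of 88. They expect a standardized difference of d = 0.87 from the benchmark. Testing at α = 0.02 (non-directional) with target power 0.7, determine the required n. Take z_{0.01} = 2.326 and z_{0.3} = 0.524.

For a one-sample test: n = ((z_{α/2} + z_β) / d)².
z_{α/2} + z_β = 2.326 + 0.524 = 2.850.
n = (2.850 / 0.87)² = 3.276² = 10.73.
Round up.

n = 11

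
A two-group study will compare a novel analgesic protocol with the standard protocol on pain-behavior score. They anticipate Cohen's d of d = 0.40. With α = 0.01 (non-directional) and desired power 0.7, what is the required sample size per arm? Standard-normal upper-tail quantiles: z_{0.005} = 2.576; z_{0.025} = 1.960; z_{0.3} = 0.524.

n = 121 per group

For two independent groups with equal n: n = 2·((z_{α/2} + z_β) / d)².
z_{α/2} + z_β = 2.576 + 0.524 = 3.100.
n = 2 × (3.100 / 0.40)² = 2 × 7.750² = 2 × 60.06 = 120.1.
Round up to the next whole participant.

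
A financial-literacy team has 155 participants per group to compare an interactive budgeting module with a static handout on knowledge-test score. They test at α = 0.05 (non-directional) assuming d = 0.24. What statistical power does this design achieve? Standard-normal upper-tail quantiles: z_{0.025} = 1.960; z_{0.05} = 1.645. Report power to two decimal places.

For two equal groups, power = Φ(d·√(n/2) − z_{α/2}).
d·√(n/2) = 0.24 × √(155/2) = 0.24 × 8.803 = 2.113.
z_β = 2.113 − 1.960 = 0.153.
Power = Φ(0.153) = 0.561.

power ≈ 0.56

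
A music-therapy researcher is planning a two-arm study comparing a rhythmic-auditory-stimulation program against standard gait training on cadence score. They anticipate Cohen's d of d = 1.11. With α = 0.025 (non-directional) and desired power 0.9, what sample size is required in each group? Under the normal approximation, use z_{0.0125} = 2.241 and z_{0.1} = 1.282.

For two independent groups with equal n: n = 2·((z_{α/2} + z_β) / d)².
z_{α/2} + z_β = 2.241 + 1.282 = 3.523.
n = 2 × (3.523 / 1.11)² = 2 × 3.174² = 2 × 10.07 = 20.1.
Round up to the next whole participant.

n = 21 per group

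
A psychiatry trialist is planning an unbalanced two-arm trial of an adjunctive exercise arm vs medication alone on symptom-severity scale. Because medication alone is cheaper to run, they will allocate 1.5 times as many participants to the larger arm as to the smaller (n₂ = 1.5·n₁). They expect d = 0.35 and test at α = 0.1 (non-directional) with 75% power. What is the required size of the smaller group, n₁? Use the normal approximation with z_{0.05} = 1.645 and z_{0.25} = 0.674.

With allocation ratio k = n₂/n₁ = 1.5, Var(x̄₁−x̄₂) = σ²(1/n₁ + 1/(k·n₁)) = σ²·(k+1)/(k·n₁).
So n₁ = (1 + 1/k)·((z_{α/2} + z_β)/d)² = 1.667 × (2.319/0.35)².
n₁ = 1.667 × 43.90 = 73.2.
Round up: n₁ = 74, giving n₂ = 1.5 × 74 = 111.

n₁ = 74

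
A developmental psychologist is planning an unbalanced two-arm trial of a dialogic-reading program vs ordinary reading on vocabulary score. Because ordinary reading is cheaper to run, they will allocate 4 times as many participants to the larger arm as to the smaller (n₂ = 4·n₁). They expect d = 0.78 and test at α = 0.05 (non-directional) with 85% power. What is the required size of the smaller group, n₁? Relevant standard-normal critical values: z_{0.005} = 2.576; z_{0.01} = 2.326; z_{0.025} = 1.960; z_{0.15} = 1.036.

With allocation ratio k = n₂/n₁ = 4, Var(x̄₁−x̄₂) = σ²(1/n₁ + 1/(k·n₁)) = σ²·(k+1)/(k·n₁).
So n₁ = (1 + 1/k)·((z_{α/2} + z_β)/d)² = 1.250 × (2.996/0.78)².
n₁ = 1.250 × 14.75 = 18.4.
Round up: n₁ = 19, giving n₂ = 4 × 19 = 76.

n₁ = 19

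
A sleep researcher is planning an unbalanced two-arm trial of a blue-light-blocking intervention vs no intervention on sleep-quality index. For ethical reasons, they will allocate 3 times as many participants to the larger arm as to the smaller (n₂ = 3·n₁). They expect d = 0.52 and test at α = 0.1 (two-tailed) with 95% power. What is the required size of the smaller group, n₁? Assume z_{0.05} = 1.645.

With allocation ratio k = n₂/n₁ = 3, Var(x̄₁−x̄₂) = σ²(1/n₁ + 1/(k·n₁)) = σ²·(k+1)/(k·n₁).
So n₁ = (1 + 1/k)·((z_{α/2} + z_β)/d)² = 1.333 × (3.290/0.52)².
n₁ = 1.333 × 40.03 = 53.4.
Round up: n₁ = 54, giving n₂ = 3 × 54 = 162.

n₁ = 54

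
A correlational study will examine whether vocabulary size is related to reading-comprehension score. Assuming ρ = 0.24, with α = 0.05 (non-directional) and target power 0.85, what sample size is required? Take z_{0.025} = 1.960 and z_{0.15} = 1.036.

Fisher's z: C = ½·ln((1+r)/(1−r)) = ½·ln(1.6316) = 0.2448.
n = ((z_{α/2} + z_β)/C)² + 3.
(1.960 + 1.036) / 0.2448 = 2.996 / 0.2448 = 12.239.
n = 12.239² + 3 = 149.78 + 3 = 152.8.
Round up.

n = 153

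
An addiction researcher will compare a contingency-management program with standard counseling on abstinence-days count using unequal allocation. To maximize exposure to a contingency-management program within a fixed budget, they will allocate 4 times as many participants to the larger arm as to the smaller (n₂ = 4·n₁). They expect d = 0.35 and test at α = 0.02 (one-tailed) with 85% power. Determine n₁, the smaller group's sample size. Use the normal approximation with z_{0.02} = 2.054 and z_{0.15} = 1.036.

With allocation ratio k = n₂/n₁ = 4, Var(x̄₁−x̄₂) = σ²(1/n₁ + 1/(k·n₁)) = σ²·(k+1)/(k·n₁).
So n₁ = (1 + 1/k)·((z_{α} + z_β)/d)² = 1.250 × (3.090/0.35)².
n₁ = 1.250 × 77.94 = 97.4.
Round up: n₁ = 98, giving n₂ = 4 × 98 = 392.

n₁ = 98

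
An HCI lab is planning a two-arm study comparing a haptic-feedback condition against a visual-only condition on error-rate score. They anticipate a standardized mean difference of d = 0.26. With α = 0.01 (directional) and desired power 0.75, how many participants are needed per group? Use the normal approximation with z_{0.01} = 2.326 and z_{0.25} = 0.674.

n = 267 per group

For two independent groups with equal n: n = 2·((z_{α} + z_β) / d)².
z_{α} + z_β = 2.326 + 0.674 = 3.000.
n = 2 × (3.000 / 0.26)² = 2 × 11.538² = 2 × 133.14 = 266.3.
Round up to the next whole participant.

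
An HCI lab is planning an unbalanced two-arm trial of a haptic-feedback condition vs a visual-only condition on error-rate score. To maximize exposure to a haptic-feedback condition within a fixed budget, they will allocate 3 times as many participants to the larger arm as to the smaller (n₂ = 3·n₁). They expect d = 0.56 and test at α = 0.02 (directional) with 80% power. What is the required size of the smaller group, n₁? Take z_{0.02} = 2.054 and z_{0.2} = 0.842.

With allocation ratio k = n₂/n₁ = 3, Var(x̄₁−x̄₂) = σ²(1/n₁ + 1/(k·n₁)) = σ²·(k+1)/(k·n₁).
So n₁ = (1 + 1/k)·((z_{α} + z_β)/d)² = 1.333 × (2.896/0.56)².
n₁ = 1.333 × 26.74 = 35.7.
Round up: n₁ = 36, giving n₂ = 3 × 36 = 108.

n₁ = 36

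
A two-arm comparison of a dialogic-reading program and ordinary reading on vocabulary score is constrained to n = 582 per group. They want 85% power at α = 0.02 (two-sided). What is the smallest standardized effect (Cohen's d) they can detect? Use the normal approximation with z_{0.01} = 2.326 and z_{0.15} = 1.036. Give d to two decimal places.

For two independent groups of n = 582 each: d_min = (z_{α/2} + z_β)·√(2/n).
z-sum = 2.326 + 1.036 = 3.362.
d_min = 3.362 × √(2/582) = 3.362 × 0.0586 = 0.197.

d_min ≈ 0.20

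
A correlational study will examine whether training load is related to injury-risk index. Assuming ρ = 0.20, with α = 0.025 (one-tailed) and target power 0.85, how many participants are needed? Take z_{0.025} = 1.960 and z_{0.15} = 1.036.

Fisher's z: C = ½·ln((1+r)/(1−r)) = ½·ln(1.5000) = 0.2027.
n = ((z_{α} + z_β)/C)² + 3.
(1.960 + 1.036) / 0.2027 = 2.996 / 0.2027 = 14.780.
n = 14.780² + 3 = 218.46 + 3 = 221.5.
Round up.

n = 222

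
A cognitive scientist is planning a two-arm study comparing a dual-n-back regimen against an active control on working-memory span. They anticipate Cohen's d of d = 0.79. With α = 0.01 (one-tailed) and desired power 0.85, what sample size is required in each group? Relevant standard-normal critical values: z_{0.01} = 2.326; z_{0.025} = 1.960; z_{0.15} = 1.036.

For two independent groups with equal n: n = 2·((z_{α} + z_β) / d)².
z_{α} + z_β = 2.326 + 1.036 = 3.362.
n = 2 × (3.362 / 0.79)² = 2 × 4.256² = 2 × 18.11 = 36.2.
Round up to the next whole participant.

n = 37 per group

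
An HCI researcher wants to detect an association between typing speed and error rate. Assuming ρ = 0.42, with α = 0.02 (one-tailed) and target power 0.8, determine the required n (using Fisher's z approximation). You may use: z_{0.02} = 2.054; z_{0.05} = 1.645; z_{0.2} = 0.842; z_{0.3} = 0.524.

Fisher's z: C = ½·ln((1+r)/(1−r)) = ½·ln(2.4483) = 0.4477.
n = ((z_{α} + z_β)/C)² + 3.
(2.054 + 0.842) / 0.4477 = 2.896 / 0.4477 = 6.469.
n = 6.469² + 3 = 41.84 + 3 = 44.8.
Round up.

n = 45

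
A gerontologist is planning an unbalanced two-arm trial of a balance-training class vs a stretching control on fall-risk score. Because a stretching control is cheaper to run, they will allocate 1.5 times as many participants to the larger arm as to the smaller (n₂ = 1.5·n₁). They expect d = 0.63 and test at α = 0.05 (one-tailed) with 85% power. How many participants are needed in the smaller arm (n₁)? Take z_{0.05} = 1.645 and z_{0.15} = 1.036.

n₁ = 31

With allocation ratio k = n₂/n₁ = 1.5, Var(x̄₁−x̄₂) = σ²(1/n₁ + 1/(k·n₁)) = σ²·(k+1)/(k·n₁).
So n₁ = (1 + 1/k)·((z_{α} + z_β)/d)² = 1.667 × (2.681/0.63)².
n₁ = 1.667 × 18.11 = 30.2.
Round up: n₁ = 31, giving n₂ = ⌈1.5 × 31⌉ = ⌈46.5⌉ = 47.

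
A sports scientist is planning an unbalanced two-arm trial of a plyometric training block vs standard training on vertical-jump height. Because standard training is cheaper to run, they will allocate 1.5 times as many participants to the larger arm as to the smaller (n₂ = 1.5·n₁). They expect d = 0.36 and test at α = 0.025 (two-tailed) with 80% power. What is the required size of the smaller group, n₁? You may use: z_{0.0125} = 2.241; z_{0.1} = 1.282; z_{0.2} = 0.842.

n₁ = 123

With allocation ratio k = n₂/n₁ = 1.5, Var(x̄₁−x̄₂) = σ²(1/n₁ + 1/(k·n₁)) = σ²·(k+1)/(k·n₁).
So n₁ = (1 + 1/k)·((z_{α/2} + z_β)/d)² = 1.667 × (3.083/0.36)².
n₁ = 1.667 × 73.34 = 122.2.
Round up: n₁ = 123, giving n₂ = ⌈1.5 × 123⌉ = ⌈184.5⌉ = 185.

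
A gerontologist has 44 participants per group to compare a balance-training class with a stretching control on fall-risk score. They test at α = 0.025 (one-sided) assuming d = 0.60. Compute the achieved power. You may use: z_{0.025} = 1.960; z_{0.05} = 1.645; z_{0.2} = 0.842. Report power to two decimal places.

power ≈ 0.80

For two equal groups, power = Φ(d·√(n/2) − z_{α}).
d·√(n/2) = 0.60 × √(44/2) = 0.60 × 4.690 = 2.814.
z_β = 2.814 − 1.960 = 0.854.
Power = Φ(0.854) = 0.804.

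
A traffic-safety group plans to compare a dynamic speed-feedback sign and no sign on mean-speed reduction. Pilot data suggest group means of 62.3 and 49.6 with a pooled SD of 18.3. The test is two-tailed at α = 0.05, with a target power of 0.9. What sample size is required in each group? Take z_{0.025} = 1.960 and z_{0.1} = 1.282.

n = 44 per group

Cohen's d = |M₁ − M₂| / SD_pooled = |62.3 − 49.6| / 18.3 = 12.7 / 18.3 = 0.694.
For two independent groups with equal n: n = 2·((z_{α/2} + z_β) / d)².
z_{α/2} + z_β = 1.960 + 1.282 = 3.242.
n = 2 × (3.242 / 0.694)² = 2 × 4.671² = 2 × 21.82 = 43.6.
Round up to the next whole participant.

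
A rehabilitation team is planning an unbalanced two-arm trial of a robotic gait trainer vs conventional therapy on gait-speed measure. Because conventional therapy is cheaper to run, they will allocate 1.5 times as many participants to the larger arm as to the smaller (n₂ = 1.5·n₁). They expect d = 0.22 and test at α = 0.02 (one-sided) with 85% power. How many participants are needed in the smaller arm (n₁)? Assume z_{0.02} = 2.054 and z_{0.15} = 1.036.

With allocation ratio k = n₂/n₁ = 1.5, Var(x̄₁−x̄₂) = σ²(1/n₁ + 1/(k·n₁)) = σ²·(k+1)/(k·n₁).
So n₁ = (1 + 1/k)·((z_{α} + z_β)/d)² = 1.667 × (3.090/0.22)².
n₁ = 1.667 × 197.27 = 328.8.
Round up: n₁ = 329, giving n₂ = ⌈1.5 × 329⌉ = ⌈493.5⌉ = 494.

n₁ = 329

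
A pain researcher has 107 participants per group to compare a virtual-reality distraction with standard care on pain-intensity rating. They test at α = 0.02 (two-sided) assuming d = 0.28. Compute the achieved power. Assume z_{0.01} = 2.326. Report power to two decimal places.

For two equal groups, power = Φ(d·√(n/2) − z_{α/2}).
d·√(n/2) = 0.28 × √(107/2) = 0.28 × 7.314 = 2.048.
z_β = 2.048 − 2.326 = -0.278.
Power = Φ(-0.278) = 0.391.

power ≈ 0.39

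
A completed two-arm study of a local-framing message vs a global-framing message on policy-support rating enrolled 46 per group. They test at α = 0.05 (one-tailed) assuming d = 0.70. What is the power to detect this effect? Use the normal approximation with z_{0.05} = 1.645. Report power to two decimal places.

power ≈ 0.96

For two equal groups, power = Φ(d·√(n/2) − z_{α}).
d·√(n/2) = 0.70 × √(46/2) = 0.70 × 4.796 = 3.357.
z_β = 3.357 − 1.645 = 1.712.
Power = Φ(1.712) = 0.957.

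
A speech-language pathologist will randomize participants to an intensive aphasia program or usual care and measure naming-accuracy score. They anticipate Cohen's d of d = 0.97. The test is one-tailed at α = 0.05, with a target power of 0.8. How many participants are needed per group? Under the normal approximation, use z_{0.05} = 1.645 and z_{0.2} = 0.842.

n = 14 per group

For two independent groups with equal n: n = 2·((z_{α} + z_β) / d)².
z_{α} + z_β = 1.645 + 0.842 = 2.487.
n = 2 × (2.487 / 0.97)² = 2 × 2.564² = 2 × 6.57 = 13.1.
Round up to the next whole participant.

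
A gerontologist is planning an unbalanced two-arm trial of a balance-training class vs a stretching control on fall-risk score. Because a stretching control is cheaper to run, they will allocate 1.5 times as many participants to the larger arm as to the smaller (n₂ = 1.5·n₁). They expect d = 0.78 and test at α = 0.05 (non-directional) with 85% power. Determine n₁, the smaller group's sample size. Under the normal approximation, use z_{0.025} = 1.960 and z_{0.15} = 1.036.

With allocation ratio k = n₂/n₁ = 1.5, Var(x̄₁−x̄₂) = σ²(1/n₁ + 1/(k·n₁)) = σ²·(k+1)/(k·n₁).
So n₁ = (1 + 1/k)·((z_{α/2} + z_β)/d)² = 1.667 × (2.996/0.78)².
n₁ = 1.667 × 14.75 = 24.6.
Round up: n₁ = 25, giving n₂ = ⌈1.5 × 25⌉ = ⌈37.5⌉ = 38.

n₁ = 25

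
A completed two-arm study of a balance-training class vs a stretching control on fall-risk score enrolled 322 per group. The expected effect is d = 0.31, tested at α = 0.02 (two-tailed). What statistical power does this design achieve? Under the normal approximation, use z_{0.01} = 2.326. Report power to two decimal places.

power ≈ 0.95

For two equal groups, power = Φ(d·√(n/2) − z_{α/2}).
d·√(n/2) = 0.31 × √(322/2) = 0.31 × 12.689 = 3.933.
z_β = 3.933 − 2.326 = 1.607.
Power = Φ(1.607) = 0.946.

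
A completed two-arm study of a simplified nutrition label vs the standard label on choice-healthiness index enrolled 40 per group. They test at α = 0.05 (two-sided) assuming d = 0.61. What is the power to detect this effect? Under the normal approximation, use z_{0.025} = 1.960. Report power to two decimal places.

power ≈ 0.78

For two equal groups, power = Φ(d·√(n/2) − z_{α/2}).
d·√(n/2) = 0.61 × √(40/2) = 0.61 × 4.472 = 2.728.
z_β = 2.728 − 1.960 = 0.768.
Power = Φ(0.768) = 0.779.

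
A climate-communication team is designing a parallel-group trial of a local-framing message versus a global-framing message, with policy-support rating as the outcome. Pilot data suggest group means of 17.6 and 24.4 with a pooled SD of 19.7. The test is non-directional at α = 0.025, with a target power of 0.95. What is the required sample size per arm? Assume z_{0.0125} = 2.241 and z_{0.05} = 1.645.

Cohen's d = |M₁ − M₂| / SD_pooled = |17.6 − 24.4| / 19.7 = 6.8 / 19.7 = 0.345.
For two independent groups with equal n: n = 2·((z_{α/2} + z_β) / d)².
z_{α/2} + z_β = 2.241 + 1.645 = 3.886.
n = 2 × (3.886 / 0.345)² = 2 × 11.264² = 2 × 126.87 = 253.7.
Round up to the next whole participant.

n = 254 per group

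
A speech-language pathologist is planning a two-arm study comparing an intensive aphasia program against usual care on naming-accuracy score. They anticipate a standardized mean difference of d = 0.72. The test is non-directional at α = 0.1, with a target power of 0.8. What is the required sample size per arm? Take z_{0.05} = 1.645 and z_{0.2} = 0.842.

n = 24 per group

For two independent groups with equal n: n = 2·((z_{α/2} + z_β) / d)².
z_{α/2} + z_β = 1.645 + 0.842 = 2.487.
n = 2 × (2.487 / 0.72)² = 2 × 3.454² = 2 × 11.93 = 23.9.
Round up to the next whole participant.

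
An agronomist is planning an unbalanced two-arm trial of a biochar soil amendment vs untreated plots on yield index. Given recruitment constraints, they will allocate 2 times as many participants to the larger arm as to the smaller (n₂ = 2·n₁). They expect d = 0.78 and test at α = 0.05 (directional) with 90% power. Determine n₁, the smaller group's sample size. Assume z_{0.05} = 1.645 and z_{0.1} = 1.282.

n₁ = 22

With allocation ratio k = n₂/n₁ = 2, Var(x̄₁−x̄₂) = σ²(1/n₁ + 1/(k·n₁)) = σ²·(k+1)/(k·n₁).
So n₁ = (1 + 1/k)·((z_{α} + z_β)/d)² = 1.500 × (2.927/0.78)².
n₁ = 1.500 × 14.08 = 21.1.
Round up: n₁ = 22, giving n₂ = 2 × 22 = 44.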